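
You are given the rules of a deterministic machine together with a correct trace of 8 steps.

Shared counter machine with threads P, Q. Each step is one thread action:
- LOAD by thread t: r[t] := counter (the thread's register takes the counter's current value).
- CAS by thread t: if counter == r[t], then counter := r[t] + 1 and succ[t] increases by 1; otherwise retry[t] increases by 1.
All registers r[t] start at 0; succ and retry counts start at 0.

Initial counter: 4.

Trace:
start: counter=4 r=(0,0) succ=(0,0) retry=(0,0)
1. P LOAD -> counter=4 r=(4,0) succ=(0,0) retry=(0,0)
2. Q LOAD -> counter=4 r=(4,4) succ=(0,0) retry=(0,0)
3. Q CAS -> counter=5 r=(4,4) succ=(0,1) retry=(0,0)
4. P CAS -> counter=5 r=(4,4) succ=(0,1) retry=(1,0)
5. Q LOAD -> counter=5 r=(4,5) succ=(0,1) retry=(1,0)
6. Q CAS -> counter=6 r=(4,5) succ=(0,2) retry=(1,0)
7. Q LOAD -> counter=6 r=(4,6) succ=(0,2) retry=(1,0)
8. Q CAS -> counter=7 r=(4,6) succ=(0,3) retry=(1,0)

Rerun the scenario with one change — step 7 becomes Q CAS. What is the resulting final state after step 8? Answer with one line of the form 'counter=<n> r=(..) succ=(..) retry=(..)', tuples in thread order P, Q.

(re-executing from step 7 with the substitution; state before step 7: counter=6 r=(4,5) succ=(0,2) retry=(1,0))
7. Q CAS -> counter=6 r=(4,5) succ=(0,2) retry=(1,1)
8. Q CAS -> counter=6 r=(4,5) succ=(0,2) retry=(1,2)

counter=6 r=(4,5) succ=(0,2) retry=(1,2)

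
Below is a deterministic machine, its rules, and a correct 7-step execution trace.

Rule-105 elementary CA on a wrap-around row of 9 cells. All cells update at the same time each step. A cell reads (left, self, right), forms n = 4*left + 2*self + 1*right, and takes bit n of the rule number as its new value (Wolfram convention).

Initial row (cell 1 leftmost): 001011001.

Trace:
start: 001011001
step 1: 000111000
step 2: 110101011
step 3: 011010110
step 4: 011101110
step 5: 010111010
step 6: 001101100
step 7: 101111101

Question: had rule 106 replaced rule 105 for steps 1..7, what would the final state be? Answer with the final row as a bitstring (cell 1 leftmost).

(re-executing steps 1..7 under rule 106; state before step 1: 001011001)
step 1: 010111010
step 2: 101101100
step 3: 011111101
step 4: 110000110
step 5: 110001111
step 6: 010011000
step 7: 100111000

100111000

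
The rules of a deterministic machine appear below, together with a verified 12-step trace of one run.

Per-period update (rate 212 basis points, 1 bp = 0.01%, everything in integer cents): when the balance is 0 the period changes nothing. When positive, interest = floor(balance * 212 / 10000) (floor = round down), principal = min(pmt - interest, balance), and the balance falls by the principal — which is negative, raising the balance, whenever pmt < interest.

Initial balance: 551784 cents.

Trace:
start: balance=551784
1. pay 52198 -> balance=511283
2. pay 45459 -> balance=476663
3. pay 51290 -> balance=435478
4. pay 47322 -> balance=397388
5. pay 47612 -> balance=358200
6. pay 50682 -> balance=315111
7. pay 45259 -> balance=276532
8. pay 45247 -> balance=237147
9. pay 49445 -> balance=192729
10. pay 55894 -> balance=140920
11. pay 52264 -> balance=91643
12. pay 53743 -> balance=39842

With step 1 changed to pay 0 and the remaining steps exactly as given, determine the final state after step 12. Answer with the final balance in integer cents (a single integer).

105590

(re-executing from step 1 with the substitution; state before step 1: balance=551784)
1. pay 0 -> balance=563481
2. pay 45459 -> balance=529967
3. pay 51290 -> balance=489912
4. pay 47322 -> balance=452976
5. pay 47612 -> balance=414967
6. pay 50682 -> balance=373082
7. pay 45259 -> balance=335732
8. pay 45247 -> balance=297602
9. pay 49445 -> balance=254466
10. pay 55894 -> balance=203966
11. pay 52264 -> balance=156026
12. pay 53743 -> balance=105590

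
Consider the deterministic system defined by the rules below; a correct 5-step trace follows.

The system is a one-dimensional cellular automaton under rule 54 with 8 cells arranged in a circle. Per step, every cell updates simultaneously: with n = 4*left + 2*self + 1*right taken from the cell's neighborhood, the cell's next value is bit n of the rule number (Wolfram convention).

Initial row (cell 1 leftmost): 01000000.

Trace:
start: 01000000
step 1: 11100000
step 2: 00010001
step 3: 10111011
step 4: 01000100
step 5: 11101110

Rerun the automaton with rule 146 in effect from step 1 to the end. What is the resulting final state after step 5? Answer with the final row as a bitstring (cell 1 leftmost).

(re-executing steps 1..5 under rule 146; state before step 1: 01000000)
step 1: 10100000
step 2: 00010001
step 3: 10101010
step 4: 00000000
step 5: 00000000

00000000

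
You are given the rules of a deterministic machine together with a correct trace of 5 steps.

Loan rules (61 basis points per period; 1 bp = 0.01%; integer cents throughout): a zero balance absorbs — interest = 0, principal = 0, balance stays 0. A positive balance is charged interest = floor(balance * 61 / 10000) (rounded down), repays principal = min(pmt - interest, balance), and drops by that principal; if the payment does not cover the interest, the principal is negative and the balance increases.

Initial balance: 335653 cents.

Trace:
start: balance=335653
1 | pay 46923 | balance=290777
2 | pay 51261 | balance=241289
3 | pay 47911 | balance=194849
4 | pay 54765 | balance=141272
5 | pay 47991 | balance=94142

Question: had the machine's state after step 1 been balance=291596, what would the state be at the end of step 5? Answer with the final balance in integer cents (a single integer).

state after step 1 := balance=291596
2 | pay 51261 | balance=242113
3 | pay 47911 | balance=195678
4 | pay 54765 | balance=142106
5 | pay 47991 | balance=94981

94981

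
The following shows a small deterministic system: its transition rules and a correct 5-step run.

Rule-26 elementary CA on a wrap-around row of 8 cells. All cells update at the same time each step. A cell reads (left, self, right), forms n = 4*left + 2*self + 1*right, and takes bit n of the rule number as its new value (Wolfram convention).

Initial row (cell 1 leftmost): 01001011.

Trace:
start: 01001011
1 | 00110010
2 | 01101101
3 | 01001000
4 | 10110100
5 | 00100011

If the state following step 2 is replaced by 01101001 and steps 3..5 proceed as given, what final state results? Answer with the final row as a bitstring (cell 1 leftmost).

00001001

state after step 2 := 01101001
3 | 01000110
4 | 10101101
5 | 00001001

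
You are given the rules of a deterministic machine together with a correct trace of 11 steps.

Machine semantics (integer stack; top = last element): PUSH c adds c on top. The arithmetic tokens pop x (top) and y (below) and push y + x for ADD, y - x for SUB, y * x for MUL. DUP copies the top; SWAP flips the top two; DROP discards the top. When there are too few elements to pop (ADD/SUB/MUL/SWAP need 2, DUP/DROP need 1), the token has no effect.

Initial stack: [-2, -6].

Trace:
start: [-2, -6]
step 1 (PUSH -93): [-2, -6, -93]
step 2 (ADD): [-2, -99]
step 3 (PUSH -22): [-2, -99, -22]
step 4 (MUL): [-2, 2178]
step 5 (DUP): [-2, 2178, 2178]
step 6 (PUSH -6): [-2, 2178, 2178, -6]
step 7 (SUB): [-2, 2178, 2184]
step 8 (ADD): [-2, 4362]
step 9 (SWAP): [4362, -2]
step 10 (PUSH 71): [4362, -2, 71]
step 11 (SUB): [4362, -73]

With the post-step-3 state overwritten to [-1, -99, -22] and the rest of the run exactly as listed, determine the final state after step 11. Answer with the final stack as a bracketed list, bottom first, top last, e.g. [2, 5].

state after step 3 := [-1, -99, -22]
step 4 (MUL): [-1, 2178]
step 5 (DUP): [-1, 2178, 2178]
step 6 (PUSH -6): [-1, 2178, 2178, -6]
step 7 (SUB): [-1, 2178, 2184]
step 8 (ADD): [-1, 4362]
step 9 (SWAP): [4362, -1]
step 10 (PUSH 71): [4362, -1, 71]
step 11 (SUB): [4362, -72]

[4362, -72]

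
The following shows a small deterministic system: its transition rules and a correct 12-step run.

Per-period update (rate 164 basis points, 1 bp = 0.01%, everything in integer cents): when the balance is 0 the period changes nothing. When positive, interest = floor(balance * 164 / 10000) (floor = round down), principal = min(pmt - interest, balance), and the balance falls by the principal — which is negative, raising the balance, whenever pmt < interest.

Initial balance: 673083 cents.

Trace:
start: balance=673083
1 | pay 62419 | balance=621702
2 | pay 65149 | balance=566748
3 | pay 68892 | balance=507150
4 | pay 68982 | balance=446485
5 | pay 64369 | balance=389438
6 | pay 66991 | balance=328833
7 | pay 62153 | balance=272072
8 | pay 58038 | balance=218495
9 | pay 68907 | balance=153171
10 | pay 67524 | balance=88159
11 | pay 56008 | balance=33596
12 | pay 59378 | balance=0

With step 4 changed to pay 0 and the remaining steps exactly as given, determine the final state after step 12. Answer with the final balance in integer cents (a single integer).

(re-executing from step 4 with the substitution; state before step 4: balance=507150)
4 | pay 0 | balance=515467
5 | pay 64369 | balance=459551
6 | pay 66991 | balance=400096
7 | pay 62153 | balance=344504
8 | pay 58038 | balance=292115
9 | pay 68907 | balance=227998
10 | pay 67524 | balance=164213
11 | pay 56008 | balance=110898
12 | pay 59378 | balance=53338

53338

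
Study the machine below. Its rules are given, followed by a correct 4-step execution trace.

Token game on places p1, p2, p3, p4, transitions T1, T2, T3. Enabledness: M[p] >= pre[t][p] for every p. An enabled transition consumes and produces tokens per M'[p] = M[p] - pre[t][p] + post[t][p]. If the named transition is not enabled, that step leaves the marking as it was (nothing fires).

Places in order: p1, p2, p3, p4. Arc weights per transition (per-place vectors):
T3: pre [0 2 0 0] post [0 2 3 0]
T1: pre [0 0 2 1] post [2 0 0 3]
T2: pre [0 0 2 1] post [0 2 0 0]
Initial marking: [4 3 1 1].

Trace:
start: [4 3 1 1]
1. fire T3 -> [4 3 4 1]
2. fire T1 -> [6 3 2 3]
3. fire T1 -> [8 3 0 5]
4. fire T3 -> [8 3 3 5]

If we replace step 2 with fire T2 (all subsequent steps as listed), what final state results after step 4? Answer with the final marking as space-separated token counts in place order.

(re-executing from step 2 with the substitution; state before step 2: [4 3 4 1])
2. fire T2 -> [4 5 2 0]
3. fire T1 -> [4 5 2 0]
4. fire T3 -> [4 5 5 0]

4 5 5 0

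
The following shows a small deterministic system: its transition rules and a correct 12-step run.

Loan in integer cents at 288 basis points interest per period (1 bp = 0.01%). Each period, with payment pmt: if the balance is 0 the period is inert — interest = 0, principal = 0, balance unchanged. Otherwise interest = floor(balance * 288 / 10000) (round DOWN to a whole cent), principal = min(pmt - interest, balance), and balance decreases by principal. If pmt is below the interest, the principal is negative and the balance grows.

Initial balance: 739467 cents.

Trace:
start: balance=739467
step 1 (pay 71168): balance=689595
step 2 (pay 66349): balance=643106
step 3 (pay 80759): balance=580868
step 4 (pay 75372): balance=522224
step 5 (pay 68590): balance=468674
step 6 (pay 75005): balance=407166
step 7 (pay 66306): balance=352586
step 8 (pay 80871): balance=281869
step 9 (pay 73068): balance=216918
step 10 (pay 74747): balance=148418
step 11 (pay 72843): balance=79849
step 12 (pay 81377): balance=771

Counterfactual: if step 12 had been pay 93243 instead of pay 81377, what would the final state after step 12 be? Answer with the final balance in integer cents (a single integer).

(re-executing from step 12 with the substitution; state before step 12: balance=79849)
step 12 (pay 93243): balance=0

0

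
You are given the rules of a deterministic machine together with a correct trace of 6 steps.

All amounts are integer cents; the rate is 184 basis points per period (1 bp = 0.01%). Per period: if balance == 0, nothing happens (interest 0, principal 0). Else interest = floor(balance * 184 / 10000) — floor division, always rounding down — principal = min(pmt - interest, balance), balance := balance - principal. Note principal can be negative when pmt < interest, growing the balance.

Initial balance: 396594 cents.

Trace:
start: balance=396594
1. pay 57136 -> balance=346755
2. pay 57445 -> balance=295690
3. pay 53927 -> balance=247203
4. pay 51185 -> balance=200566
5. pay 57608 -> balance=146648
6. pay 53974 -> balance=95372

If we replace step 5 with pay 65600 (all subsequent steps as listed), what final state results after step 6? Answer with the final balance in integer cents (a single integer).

(re-executing from step 5 with the substitution; state before step 5: balance=200566)
5. pay 65600 -> balance=138656
6. pay 53974 -> balance=87233

87233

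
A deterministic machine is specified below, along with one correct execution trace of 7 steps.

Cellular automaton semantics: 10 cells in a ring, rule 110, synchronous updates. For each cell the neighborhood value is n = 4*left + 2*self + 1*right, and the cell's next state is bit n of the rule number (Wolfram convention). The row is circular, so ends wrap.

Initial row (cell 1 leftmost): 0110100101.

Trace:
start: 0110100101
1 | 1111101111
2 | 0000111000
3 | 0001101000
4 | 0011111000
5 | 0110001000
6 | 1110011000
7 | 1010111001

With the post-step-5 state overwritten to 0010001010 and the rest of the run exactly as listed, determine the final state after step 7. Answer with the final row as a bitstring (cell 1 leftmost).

state after step 5 := 0010001010
6 | 0110011110
7 | 1110110010

1110110010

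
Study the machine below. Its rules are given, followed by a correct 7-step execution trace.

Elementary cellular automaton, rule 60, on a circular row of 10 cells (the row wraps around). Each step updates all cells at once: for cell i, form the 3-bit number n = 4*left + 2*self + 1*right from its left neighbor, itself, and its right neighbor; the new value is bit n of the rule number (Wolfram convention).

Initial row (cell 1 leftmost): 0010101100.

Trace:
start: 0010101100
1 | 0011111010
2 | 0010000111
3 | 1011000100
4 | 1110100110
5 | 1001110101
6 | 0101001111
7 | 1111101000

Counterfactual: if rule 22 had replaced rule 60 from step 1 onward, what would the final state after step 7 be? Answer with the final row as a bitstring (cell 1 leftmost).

(re-executing steps 1..7 under rule 22; state before step 1: 0010101100)
1 | 0110100010
2 | 1000110111
3 | 0101000000
4 | 1101100000
5 | 0000010001
6 | 1000111011
7 | 0101000000

0101000000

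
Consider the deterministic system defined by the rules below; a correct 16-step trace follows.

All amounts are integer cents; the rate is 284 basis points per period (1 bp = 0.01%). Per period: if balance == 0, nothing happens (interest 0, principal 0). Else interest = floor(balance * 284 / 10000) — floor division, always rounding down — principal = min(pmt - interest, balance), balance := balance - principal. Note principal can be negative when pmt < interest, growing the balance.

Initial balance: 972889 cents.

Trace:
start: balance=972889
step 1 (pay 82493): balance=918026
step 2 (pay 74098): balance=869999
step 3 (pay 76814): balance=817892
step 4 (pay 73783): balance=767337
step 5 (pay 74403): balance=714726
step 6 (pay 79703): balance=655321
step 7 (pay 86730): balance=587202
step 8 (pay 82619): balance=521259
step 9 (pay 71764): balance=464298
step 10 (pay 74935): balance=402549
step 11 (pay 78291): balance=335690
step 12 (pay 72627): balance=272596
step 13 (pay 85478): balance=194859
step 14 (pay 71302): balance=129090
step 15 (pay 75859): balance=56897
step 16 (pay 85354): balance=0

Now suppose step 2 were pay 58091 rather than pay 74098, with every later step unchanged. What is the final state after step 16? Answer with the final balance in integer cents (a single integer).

0

(re-executing from step 2 with the substitution; state before step 2: balance=918026)
step 2 (pay 58091): balance=886006
step 3 (pay 76814): balance=834354
step 4 (pay 73783): balance=784266
step 5 (pay 74403): balance=732136
step 6 (pay 79703): balance=673225
step 7 (pay 86730): balance=605614
step 8 (pay 82619): balance=540194
step 9 (pay 71764): balance=483771
step 10 (pay 74935): balance=422575
step 11 (pay 78291): balance=356285
step 12 (pay 72627): balance=293776
step 13 (pay 85478): balance=216641
step 14 (pay 71302): balance=151491
step 15 (pay 75859): balance=79934
step 16 (pay 85354): balance=0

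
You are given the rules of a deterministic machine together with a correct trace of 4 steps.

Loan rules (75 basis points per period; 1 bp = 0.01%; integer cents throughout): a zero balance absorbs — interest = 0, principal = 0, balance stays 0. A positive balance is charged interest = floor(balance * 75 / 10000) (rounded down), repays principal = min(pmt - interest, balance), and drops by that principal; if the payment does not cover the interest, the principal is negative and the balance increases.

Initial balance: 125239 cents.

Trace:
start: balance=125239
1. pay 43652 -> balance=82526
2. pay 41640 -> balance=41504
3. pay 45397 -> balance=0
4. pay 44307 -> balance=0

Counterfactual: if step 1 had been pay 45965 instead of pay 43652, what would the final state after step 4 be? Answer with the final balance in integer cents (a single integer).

0

(re-executing from step 1 with the substitution; state before step 1: balance=125239)
1. pay 45965 -> balance=80213
2. pay 41640 -> balance=39174
3. pay 45397 -> balance=0
4. pay 44307 -> balance=0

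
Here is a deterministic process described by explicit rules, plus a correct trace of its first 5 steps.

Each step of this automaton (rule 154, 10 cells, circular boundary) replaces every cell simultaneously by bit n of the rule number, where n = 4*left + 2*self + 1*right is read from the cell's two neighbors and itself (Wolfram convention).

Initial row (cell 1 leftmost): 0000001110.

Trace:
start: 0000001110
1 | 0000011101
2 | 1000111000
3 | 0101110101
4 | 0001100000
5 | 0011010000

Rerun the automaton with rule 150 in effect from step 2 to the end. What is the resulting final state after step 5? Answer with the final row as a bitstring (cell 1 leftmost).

1010001100

(re-executing steps 2..5 under rule 150; state before step 2: 0000011101)
2 | 1000101001
3 | 0101101110
4 | 1100000101
5 | 1010001100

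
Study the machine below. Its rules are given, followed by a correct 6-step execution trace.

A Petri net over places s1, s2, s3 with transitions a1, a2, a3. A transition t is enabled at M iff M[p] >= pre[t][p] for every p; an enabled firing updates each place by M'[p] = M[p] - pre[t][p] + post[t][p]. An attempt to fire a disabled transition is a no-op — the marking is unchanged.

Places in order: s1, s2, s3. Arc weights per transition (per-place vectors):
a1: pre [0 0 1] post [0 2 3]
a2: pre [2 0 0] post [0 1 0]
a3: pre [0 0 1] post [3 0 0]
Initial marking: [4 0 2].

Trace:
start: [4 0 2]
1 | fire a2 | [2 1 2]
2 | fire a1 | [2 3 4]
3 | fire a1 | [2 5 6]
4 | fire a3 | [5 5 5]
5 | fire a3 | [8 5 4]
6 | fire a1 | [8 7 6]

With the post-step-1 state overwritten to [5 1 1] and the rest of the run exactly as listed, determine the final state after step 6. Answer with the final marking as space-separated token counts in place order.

11 7 5

state after step 1 := [5 1 1]
2 | fire a1 | [5 3 3]
3 | fire a1 | [5 5 5]
4 | fire a3 | [8 5 4]
5 | fire a3 | [11 5 3]
6 | fire a1 | [11 7 5]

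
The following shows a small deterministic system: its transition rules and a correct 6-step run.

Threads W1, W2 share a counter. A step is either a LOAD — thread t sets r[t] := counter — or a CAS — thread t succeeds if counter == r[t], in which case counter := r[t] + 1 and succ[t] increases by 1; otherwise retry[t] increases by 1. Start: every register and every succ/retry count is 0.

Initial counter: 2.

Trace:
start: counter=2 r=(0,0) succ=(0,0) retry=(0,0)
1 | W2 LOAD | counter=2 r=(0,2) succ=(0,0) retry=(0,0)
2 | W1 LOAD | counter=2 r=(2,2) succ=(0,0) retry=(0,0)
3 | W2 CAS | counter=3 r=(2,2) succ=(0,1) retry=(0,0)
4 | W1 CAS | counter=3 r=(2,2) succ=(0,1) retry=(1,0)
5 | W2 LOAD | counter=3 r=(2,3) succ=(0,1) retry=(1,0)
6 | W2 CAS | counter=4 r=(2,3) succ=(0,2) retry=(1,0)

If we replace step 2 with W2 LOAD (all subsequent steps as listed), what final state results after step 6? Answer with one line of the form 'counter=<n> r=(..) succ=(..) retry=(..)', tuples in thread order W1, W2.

counter=4 r=(0,3) succ=(0,2) retry=(1,0)

(re-executing from step 2 with the substitution; state before step 2: counter=2 r=(0,2) succ=(0,0) retry=(0,0))
2 | W2 LOAD | counter=2 r=(0,2) succ=(0,0) retry=(0,0)
3 | W2 CAS | counter=3 r=(0,2) succ=(0,1) retry=(0,0)
4 | W1 CAS | counter=3 r=(0,2) succ=(0,1) retry=(1,0)
5 | W2 LOAD | counter=3 r=(0,3) succ=(0,1) retry=(1,0)
6 | W2 CAS | counter=4 r=(0,3) succ=(0,2) retry=(1,0)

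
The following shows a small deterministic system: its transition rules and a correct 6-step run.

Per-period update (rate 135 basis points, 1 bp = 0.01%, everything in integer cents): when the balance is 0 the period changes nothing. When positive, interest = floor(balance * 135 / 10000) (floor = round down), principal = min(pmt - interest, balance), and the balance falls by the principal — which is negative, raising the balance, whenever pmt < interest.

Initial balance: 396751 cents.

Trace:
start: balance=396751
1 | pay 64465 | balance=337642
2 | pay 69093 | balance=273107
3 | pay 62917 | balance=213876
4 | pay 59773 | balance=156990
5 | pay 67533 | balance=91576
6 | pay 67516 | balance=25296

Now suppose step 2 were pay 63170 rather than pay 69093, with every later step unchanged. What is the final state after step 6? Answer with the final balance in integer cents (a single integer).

31545

(re-executing from step 2 with the substitution; state before step 2: balance=337642)
2 | pay 63170 | balance=279030
3 | pay 62917 | balance=219879
4 | pay 59773 | balance=163074
5 | pay 67533 | balance=97742
6 | pay 67516 | balance=31545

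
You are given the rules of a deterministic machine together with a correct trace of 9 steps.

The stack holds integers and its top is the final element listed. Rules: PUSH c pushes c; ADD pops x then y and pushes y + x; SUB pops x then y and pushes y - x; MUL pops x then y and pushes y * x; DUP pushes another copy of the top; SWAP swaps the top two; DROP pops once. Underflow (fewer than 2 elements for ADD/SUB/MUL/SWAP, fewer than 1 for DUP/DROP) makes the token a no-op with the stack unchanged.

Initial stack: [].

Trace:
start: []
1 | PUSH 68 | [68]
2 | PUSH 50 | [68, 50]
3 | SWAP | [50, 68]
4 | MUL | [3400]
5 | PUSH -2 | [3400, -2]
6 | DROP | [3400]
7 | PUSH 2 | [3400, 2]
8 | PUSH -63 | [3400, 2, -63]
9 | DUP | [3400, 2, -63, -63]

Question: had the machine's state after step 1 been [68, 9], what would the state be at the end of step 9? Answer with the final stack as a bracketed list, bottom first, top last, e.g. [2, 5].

state after step 1 := [68, 9]
2 | PUSH 50 | [68, 9, 50]
3 | SWAP | [68, 50, 9]
4 | MUL | [68, 450]
5 | PUSH -2 | [68, 450, -2]
6 | DROP | [68, 450]
7 | PUSH 2 | [68, 450, 2]
8 | PUSH -63 | [68, 450, 2, -63]
9 | DUP | [68, 450, 2, -63, -63]

[68, 450, 2, -63, -63]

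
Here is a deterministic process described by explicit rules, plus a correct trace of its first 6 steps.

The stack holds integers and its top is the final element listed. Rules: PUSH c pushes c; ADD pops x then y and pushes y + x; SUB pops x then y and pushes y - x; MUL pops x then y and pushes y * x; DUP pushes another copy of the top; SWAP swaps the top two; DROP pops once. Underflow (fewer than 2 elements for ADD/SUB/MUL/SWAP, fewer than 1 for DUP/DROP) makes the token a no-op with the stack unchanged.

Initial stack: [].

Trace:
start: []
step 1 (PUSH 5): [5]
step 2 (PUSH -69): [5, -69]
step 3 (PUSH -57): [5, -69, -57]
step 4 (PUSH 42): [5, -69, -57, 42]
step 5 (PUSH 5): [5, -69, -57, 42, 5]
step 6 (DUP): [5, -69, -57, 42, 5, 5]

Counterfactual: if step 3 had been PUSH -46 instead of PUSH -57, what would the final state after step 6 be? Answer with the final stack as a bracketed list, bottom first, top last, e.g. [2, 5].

[5, -69, -46, 42, 5, 5]

(re-executing from step 3 with the substitution; state before step 3: [5, -69])
step 3 (PUSH -46): [5, -69, -46]
step 4 (PUSH 42): [5, -69, -46, 42]
step 5 (PUSH 5): [5, -69, -46, 42, 5]
step 6 (DUP): [5, -69, -46, 42, 5, 5]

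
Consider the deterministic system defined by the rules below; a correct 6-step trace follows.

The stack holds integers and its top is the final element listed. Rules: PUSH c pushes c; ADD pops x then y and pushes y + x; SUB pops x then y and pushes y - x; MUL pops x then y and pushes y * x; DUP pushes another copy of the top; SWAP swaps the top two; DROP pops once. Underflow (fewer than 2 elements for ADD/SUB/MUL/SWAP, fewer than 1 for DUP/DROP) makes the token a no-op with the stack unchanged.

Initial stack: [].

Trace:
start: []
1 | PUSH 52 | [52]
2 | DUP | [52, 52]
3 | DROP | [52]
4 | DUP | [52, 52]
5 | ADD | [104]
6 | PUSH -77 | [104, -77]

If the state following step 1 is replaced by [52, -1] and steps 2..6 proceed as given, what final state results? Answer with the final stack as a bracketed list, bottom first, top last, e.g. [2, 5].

state after step 1 := [52, -1]
2 | DUP | [52, -1, -1]
3 | DROP | [52, -1]
4 | DUP | [52, -1, -1]
5 | ADD | [52, -2]
6 | PUSH -77 | [52, -2, -77]

[52, -2, -77]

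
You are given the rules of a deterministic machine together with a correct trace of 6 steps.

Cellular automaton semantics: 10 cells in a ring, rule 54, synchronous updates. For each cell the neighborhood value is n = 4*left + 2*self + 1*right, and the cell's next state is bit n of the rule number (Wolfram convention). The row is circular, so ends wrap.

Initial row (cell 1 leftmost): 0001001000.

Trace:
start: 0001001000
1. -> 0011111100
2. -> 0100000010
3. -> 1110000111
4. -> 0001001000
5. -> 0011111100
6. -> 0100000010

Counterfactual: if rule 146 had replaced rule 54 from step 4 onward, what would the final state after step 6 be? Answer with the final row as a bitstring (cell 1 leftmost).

(re-executing steps 4..6 under rule 146; state before step 4: 1110000111)
4. -> 1101001011
5. -> 1000110001
6. -> 0101001010

0101001010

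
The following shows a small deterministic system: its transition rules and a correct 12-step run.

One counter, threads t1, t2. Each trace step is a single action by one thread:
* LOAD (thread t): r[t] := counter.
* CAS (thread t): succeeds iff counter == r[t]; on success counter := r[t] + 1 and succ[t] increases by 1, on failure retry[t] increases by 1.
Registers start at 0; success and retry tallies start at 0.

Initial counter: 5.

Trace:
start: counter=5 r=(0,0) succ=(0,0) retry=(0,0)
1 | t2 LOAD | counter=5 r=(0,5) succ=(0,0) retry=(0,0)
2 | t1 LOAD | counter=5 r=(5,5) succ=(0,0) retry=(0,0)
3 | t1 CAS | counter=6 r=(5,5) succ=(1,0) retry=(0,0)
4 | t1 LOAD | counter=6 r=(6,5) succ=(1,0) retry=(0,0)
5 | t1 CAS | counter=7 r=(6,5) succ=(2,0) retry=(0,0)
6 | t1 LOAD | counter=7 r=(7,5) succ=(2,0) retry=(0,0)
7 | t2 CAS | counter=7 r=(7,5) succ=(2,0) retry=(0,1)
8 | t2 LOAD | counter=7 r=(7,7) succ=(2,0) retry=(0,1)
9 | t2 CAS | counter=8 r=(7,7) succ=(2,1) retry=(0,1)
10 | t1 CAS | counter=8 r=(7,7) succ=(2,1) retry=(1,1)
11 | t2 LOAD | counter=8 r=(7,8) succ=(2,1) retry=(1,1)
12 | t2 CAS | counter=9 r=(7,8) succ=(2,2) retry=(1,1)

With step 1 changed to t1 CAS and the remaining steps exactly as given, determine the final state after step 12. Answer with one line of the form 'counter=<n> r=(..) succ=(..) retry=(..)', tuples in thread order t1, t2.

(re-executing from step 1 with the substitution; state before step 1: counter=5 r=(0,0) succ=(0,0) retry=(0,0))
1 | t1 CAS | counter=5 r=(0,0) succ=(0,0) retry=(1,0)
2 | t1 LOAD | counter=5 r=(5,0) succ=(0,0) retry=(1,0)
3 | t1 CAS | counter=6 r=(5,0) succ=(1,0) retry=(1,0)
4 | t1 LOAD | counter=6 r=(6,0) succ=(1,0) retry=(1,0)
5 | t1 CAS | counter=7 r=(6,0) succ=(2,0) retry=(1,0)
6 | t1 LOAD | counter=7 r=(7,0) succ=(2,0) retry=(1,0)
7 | t2 CAS | counter=7 r=(7,0) succ=(2,0) retry=(1,1)
8 | t2 LOAD | counter=7 r=(7,7) succ=(2,0) retry=(1,1)
9 | t2 CAS | counter=8 r=(7,7) succ=(2,1) retry=(1,1)
10 | t1 CAS | counter=8 r=(7,7) succ=(2,1) retry=(2,1)
11 | t2 LOAD | counter=8 r=(7,8) succ=(2,1) retry=(2,1)
12 | t2 CAS | counter=9 r=(7,8) succ=(2,2) retry=(2,1)

counter=9 r=(7,8) succ=(2,2) retry=(2,1)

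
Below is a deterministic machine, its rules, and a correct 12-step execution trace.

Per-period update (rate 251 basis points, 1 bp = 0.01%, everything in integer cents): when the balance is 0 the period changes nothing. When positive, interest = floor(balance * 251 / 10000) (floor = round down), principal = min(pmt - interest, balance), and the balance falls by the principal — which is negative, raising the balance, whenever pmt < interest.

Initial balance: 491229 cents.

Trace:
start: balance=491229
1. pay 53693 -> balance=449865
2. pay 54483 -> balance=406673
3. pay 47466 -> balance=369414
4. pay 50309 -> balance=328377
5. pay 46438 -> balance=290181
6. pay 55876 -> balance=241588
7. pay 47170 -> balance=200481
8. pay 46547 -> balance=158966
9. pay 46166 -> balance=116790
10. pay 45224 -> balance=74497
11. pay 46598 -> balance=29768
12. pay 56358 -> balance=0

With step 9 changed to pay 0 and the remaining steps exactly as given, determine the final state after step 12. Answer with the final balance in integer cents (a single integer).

23887

(re-executing from step 9 with the substitution; state before step 9: balance=158966)
9. pay 0 -> balance=162956
10. pay 45224 -> balance=121822
11. pay 46598 -> balance=78281
12. pay 56358 -> balance=23887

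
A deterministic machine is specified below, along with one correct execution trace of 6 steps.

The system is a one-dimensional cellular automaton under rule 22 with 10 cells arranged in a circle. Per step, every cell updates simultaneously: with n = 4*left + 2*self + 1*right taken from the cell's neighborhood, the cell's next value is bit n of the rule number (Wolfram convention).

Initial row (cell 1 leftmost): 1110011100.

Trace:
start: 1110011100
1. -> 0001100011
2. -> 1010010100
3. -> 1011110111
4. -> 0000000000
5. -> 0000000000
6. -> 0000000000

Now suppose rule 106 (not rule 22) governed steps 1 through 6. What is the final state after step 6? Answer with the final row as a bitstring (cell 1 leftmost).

0011100111

(re-executing steps 1..6 under rule 106; state before step 1: 1110011100)
1. -> 1010110101
2. -> 1101111011
3. -> 0111001110
4. -> 1101011010
5. -> 1110111101
6. -> 0011100111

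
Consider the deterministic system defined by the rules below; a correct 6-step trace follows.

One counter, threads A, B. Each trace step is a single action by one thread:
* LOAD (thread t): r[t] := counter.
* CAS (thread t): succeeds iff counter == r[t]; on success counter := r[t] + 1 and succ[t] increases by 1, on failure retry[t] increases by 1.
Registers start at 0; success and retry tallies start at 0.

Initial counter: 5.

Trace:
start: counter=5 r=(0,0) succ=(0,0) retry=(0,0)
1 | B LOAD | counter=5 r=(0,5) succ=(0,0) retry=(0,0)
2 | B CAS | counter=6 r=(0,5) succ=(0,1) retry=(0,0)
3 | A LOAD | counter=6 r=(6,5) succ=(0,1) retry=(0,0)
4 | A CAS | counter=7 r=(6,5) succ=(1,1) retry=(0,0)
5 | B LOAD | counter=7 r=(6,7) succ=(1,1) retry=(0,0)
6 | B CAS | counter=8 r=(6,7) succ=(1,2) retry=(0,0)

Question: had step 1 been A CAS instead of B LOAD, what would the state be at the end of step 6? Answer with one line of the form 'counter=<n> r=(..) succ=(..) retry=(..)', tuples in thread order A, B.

(re-executing from step 1 with the substitution; state before step 1: counter=5 r=(0,0) succ=(0,0) retry=(0,0))
1 | A CAS | counter=5 r=(0,0) succ=(0,0) retry=(1,0)
2 | B CAS | counter=5 r=(0,0) succ=(0,0) retry=(1,1)
3 | A LOAD | counter=5 r=(5,0) succ=(0,0) retry=(1,1)
4 | A CAS | counter=6 r=(5,0) succ=(1,0) retry=(1,1)
5 | B LOAD | counter=6 r=(5,6) succ=(1,0) retry=(1,1)
6 | B CAS | counter=7 r=(5,6) succ=(1,1) retry=(1,1)

counter=7 r=(5,6) succ=(1,1) retry=(1,1)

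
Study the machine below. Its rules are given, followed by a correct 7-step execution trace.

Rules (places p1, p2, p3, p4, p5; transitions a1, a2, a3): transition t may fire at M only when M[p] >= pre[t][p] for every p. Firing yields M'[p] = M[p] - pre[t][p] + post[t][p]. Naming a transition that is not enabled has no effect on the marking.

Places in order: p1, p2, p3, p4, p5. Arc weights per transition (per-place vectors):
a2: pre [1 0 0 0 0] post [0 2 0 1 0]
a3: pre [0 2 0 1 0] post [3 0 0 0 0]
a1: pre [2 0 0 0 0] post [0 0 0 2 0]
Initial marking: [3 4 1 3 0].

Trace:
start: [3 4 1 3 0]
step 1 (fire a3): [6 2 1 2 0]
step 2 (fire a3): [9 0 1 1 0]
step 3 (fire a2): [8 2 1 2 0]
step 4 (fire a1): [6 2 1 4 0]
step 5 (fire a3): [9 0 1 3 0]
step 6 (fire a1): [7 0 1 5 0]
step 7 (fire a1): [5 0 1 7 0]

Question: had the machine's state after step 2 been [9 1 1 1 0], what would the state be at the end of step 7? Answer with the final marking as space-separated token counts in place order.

5 1 1 7 0

state after step 2 := [9 1 1 1 0]
step 3 (fire a2): [8 3 1 2 0]
step 4 (fire a1): [6 3 1 4 0]
step 5 (fire a3): [9 1 1 3 0]
step 6 (fire a1): [7 1 1 5 0]
step 7 (fire a1): [5 1 1 7 0]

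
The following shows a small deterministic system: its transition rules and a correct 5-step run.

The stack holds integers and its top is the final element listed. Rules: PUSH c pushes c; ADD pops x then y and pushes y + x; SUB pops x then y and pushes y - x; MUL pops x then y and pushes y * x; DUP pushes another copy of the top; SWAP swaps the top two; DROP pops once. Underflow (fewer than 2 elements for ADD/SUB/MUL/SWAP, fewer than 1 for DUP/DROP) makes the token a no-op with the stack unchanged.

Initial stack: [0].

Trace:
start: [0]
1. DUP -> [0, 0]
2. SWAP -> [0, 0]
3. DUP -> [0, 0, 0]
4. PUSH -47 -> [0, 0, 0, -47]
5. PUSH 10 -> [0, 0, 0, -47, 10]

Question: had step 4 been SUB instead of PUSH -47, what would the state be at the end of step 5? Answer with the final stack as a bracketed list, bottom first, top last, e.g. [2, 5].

[0, 0, 10]

(re-executing from step 4 with the substitution; state before step 4: [0, 0, 0])
4. SUB -> [0, 0]
5. PUSH 10 -> [0, 0, 10]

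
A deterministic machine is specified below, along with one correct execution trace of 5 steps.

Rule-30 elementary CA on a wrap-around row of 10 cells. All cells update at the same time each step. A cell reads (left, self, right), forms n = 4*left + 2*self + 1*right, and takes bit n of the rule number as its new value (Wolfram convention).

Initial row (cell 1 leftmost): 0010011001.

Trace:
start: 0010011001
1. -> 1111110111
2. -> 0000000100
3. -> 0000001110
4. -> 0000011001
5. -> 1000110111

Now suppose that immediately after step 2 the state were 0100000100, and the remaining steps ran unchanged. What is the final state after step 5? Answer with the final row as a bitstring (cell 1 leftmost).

state after step 2 := 0100000100
3. -> 1110001110
4. -> 1001011000
5. -> 1111010101

1111010101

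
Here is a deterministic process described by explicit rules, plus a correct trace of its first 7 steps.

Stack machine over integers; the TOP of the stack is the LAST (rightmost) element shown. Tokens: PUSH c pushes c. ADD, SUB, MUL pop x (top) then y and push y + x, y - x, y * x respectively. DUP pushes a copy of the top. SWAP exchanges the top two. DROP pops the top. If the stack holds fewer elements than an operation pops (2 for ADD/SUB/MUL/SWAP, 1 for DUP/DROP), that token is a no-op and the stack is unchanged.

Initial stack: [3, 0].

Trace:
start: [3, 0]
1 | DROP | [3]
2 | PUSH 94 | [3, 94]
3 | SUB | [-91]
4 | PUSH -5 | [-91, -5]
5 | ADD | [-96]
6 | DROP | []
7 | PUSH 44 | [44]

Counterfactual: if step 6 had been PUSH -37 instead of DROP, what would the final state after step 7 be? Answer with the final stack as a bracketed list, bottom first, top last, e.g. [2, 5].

[-96, -37, 44]

(re-executing from step 6 with the substitution; state before step 6: [-96])
6 | PUSH -37 | [-96, -37]
7 | PUSH 44 | [-96, -37, 44]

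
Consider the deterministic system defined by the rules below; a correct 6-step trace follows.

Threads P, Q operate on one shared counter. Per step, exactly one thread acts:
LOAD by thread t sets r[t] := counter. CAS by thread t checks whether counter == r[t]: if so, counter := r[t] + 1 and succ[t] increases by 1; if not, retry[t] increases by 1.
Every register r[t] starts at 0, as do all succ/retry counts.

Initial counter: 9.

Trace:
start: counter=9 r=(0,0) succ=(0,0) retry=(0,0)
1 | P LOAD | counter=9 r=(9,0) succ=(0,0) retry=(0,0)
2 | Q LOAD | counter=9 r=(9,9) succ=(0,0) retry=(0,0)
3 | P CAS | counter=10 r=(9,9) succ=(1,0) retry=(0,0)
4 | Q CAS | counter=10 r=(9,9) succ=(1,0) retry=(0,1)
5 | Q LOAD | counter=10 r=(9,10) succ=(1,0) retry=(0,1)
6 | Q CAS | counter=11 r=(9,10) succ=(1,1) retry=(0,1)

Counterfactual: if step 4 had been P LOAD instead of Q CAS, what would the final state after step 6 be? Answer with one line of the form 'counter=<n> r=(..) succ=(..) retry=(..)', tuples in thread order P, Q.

counter=11 r=(10,10) succ=(1,1) retry=(0,0)

(re-executing from step 4 with the substitution; state before step 4: counter=10 r=(9,9) succ=(1,0) retry=(0,0))
4 | P LOAD | counter=10 r=(10,9) succ=(1,0) retry=(0,0)
5 | Q LOAD | counter=10 r=(10,10) succ=(1,0) retry=(0,0)
6 | Q CAS | counter=11 r=(10,10) succ=(1,1) retry=(0,0)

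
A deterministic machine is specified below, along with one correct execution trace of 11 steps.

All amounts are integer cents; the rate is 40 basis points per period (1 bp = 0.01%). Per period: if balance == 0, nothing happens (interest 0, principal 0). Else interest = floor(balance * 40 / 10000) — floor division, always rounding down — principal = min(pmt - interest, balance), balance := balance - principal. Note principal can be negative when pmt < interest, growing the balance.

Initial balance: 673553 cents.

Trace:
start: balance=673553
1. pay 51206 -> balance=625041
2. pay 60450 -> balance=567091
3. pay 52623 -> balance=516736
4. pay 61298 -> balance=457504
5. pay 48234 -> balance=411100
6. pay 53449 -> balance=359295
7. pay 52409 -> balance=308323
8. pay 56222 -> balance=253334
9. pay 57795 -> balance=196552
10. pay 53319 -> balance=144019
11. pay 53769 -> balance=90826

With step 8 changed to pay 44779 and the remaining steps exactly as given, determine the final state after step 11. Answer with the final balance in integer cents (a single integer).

(re-executing from step 8 with the substitution; state before step 8: balance=308323)
8. pay 44779 -> balance=264777
9. pay 57795 -> balance=208041
10. pay 53319 -> balance=155554
11. pay 53769 -> balance=102407

102407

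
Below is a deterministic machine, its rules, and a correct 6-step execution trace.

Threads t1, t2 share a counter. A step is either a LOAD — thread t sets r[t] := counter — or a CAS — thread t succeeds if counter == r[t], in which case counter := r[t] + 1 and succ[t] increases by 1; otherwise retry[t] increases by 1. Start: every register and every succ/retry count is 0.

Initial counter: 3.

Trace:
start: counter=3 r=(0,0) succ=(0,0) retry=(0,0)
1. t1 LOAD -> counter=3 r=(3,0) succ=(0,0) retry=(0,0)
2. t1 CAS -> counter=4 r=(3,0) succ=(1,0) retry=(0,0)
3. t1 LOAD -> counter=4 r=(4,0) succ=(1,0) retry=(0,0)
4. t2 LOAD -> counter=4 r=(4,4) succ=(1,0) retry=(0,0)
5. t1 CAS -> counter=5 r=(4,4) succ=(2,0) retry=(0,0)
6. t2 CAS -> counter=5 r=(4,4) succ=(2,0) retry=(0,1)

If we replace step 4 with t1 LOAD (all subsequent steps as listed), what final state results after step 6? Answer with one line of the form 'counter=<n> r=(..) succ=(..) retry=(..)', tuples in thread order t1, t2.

counter=5 r=(4,0) succ=(2,0) retry=(0,1)

(re-executing from step 4 with the substitution; state before step 4: counter=4 r=(4,0) succ=(1,0) retry=(0,0))
4. t1 LOAD -> counter=4 r=(4,0) succ=(1,0) retry=(0,0)
5. t1 CAS -> counter=5 r=(4,0) succ=(2,0) retry=(0,0)
6. t2 CAS -> counter=5 r=(4,0) succ=(2,0) retry=(0,1)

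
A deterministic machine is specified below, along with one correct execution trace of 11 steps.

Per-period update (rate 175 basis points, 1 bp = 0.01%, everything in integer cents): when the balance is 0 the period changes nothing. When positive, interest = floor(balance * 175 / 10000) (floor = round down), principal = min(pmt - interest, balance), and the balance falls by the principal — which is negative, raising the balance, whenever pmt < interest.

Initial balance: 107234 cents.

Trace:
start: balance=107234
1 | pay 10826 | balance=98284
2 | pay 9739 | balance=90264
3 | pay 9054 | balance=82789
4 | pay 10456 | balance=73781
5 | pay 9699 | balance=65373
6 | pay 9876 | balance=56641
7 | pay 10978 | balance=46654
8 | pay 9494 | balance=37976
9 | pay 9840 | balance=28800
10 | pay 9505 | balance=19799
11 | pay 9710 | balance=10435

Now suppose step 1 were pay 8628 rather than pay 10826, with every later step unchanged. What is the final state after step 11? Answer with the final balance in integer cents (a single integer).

13050

(re-executing from step 1 with the substitution; state before step 1: balance=107234)
1 | pay 8628 | balance=100482
2 | pay 9739 | balance=92501
3 | pay 9054 | balance=85065
4 | pay 10456 | balance=76097
5 | pay 9699 | balance=67729
6 | pay 9876 | balance=59038
7 | pay 10978 | balance=49093
8 | pay 9494 | balance=40458
9 | pay 9840 | balance=31326
10 | pay 9505 | balance=22369
11 | pay 9710 | balance=13050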